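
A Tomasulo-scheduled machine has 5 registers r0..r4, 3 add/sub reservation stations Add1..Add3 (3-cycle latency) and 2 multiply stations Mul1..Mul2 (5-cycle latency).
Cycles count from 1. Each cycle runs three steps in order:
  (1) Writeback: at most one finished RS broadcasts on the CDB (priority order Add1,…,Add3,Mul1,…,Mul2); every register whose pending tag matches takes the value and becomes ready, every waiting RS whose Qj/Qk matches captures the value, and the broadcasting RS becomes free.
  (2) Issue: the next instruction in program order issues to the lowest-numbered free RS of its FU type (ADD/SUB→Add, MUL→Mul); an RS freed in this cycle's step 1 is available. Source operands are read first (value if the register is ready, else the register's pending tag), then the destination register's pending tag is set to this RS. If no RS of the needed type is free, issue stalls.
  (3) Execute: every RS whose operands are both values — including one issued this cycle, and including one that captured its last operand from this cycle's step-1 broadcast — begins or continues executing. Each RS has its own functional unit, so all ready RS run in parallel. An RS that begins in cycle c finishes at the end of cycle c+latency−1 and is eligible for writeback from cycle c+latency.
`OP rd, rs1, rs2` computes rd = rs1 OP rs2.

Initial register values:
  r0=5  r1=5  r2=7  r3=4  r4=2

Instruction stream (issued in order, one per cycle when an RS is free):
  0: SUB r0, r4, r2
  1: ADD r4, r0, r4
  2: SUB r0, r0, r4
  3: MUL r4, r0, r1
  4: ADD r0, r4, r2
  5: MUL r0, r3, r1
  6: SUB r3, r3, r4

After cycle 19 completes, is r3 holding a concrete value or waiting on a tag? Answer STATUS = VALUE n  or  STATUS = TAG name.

c1: issue SUB r0<-Add1 | r0:Add1,r1:5,r2:7,r3:4,r4:2
c2: issue ADD r4<-Add2 | r0:Add1,r1:5,r2:7,r3:4,r4:Add2
c3: issue SUB r0<-Add3 | r0:Add3,r1:5,r2:7,r3:4,r4:Add2
c4: CDB Add1=-5; issue MUL r4<-Mul1 | r0:Add3,r1:5,r2:7,r3:4,r4:Mul1
c5: issue ADD r0<-Add1 | r0:Add1,r1:5,r2:7,r3:4,r4:Mul1
c6: issue MUL r0<-Mul2 | r0:Mul2,r1:5,r2:7,r3:4,r4:Mul1
c7: CDB Add2=-3; issue SUB r3<-Add2 | r0:Mul2,r1:5,r2:7,r3:Add2,r4:Mul1
c8: - | r0:Mul2,r1:5,r2:7,r3:Add2,r4:Mul1
c9: - | r0:Mul2,r1:5,r2:7,r3:Add2,r4:Mul1
c10: CDB Add3=-2 | r0:Mul2,r1:5,r2:7,r3:Add2,r4:Mul1
c11: CDB Mul2=20 | r0:20,r1:5,r2:7,r3:Add2,r4:Mul1
c12: - | r0:20,r1:5,r2:7,r3:Add2,r4:Mul1
c13: - | r0:20,r1:5,r2:7,r3:Add2,r4:Mul1
c14: - | r0:20,r1:5,r2:7,r3:Add2,r4:Mul1
c15: CDB Mul1=-10 | r0:20,r1:5,r2:7,r3:Add2,r4:-10
c16: - | r0:20,r1:5,r2:7,r3:Add2,r4:-10
c17: - | r0:20,r1:5,r2:7,r3:Add2,r4:-10
c18: CDB Add1=-3 | r0:20,r1:5,r2:7,r3:Add2,r4:-10
c19: CDB Add2=14 | r0:20,r1:5,r2:7,r3:14,r4:-10

STATUS = VALUE 14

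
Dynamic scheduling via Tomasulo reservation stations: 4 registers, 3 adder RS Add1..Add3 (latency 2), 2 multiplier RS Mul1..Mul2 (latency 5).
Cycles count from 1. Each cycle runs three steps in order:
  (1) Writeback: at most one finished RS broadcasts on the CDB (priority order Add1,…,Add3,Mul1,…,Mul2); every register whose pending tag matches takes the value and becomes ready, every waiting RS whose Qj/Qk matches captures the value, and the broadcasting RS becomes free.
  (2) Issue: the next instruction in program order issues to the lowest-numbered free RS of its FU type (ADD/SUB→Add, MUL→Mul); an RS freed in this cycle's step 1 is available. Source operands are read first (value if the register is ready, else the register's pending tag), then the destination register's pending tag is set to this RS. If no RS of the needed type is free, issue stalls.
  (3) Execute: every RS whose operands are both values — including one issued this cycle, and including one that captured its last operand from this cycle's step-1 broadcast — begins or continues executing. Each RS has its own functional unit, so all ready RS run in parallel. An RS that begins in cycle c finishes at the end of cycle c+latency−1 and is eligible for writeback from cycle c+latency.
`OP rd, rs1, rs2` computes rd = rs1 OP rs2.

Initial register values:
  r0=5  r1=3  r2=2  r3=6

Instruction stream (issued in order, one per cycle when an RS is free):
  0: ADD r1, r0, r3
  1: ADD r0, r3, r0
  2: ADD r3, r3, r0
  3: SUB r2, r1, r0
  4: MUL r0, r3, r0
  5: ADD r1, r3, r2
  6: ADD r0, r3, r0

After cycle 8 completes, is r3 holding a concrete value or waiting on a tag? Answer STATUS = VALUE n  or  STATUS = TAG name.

STATUS = VALUE 17

  c1: issue ADD r1<-Add1  regs: r0:5,r1:Add1,r2:2,r3:6
  c2: issue ADD r0<-Add2  regs: r0:Add2,r1:Add1,r2:2,r3:6
  c3: CDB Add1=11; issue ADD r3<-Add1  regs: r0:Add2,r1:11,r2:2,r3:Add1
  c4: CDB Add2=11; issue SUB r2<-Add2  regs: r0:11,r1:11,r2:Add2,r3:Add1
  c5: issue MUL r0<-Mul1  regs: r0:Mul1,r1:11,r2:Add2,r3:Add1
  c6: CDB Add1=17; issue ADD r1<-Add1  regs: r0:Mul1,r1:Add1,r2:Add2,r3:17
  c7: CDB Add2=0; issue ADD r0<-Add2  regs: r0:Add2,r1:Add1,r2:0,r3:17
  c8: -  regs: r0:Add2,r1:Add1,r2:0,r3:17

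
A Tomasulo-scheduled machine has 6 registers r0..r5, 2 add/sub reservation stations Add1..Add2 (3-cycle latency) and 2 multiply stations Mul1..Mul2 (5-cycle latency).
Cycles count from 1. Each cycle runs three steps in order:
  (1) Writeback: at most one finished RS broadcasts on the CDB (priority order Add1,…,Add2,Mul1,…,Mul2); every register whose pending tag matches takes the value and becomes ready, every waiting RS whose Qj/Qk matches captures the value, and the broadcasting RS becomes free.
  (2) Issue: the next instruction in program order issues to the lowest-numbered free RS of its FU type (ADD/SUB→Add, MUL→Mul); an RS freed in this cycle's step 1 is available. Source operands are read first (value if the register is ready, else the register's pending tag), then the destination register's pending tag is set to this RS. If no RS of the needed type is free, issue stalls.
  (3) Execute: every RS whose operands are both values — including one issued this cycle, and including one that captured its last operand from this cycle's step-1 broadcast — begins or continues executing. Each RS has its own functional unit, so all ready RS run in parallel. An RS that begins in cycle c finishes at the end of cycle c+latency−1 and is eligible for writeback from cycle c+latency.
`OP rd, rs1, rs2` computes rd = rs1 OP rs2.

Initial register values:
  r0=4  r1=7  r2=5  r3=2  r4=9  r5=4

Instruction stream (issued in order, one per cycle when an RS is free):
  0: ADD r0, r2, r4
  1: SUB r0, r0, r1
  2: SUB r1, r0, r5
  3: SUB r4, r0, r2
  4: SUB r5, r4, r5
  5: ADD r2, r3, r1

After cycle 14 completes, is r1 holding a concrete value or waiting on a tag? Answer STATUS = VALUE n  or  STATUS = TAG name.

  c1: issue ADD r0<-Add1  regs: r0:Add1,r1:7,r2:5,r3:2,r4:9,r5:4
  c2: issue SUB r0<-Add2  regs: r0:Add2,r1:7,r2:5,r3:2,r4:9,r5:4
  c3: stall  regs: r0:Add2,r1:7,r2:5,r3:2,r4:9,r5:4
  c4: CDB Add1=14; issue SUB r1<-Add1  regs: r0:Add2,r1:Add1,r2:5,r3:2,r4:9,r5:4
  c5: stall  regs: r0:Add2,r1:Add1,r2:5,r3:2,r4:9,r5:4
  c6: stall  regs: r0:Add2,r1:Add1,r2:5,r3:2,r4:9,r5:4
  c7: CDB Add2=7; issue SUB r4<-Add2  regs: r0:7,r1:Add1,r2:5,r3:2,r4:Add2,r5:4
  c8: stall  regs: r0:7,r1:Add1,r2:5,r3:2,r4:Add2,r5:4
  c9: stall  regs: r0:7,r1:Add1,r2:5,r3:2,r4:Add2,r5:4
  c10: CDB Add1=3; issue SUB r5<-Add1  regs: r0:7,r1:3,r2:5,r3:2,r4:Add2,r5:Add1
  c11: CDB Add2=2; issue ADD r2<-Add2  regs: r0:7,r1:3,r2:Add2,r3:2,r4:2,r5:Add1
  c12: -  regs: r0:7,r1:3,r2:Add2,r3:2,r4:2,r5:Add1
  c13: -  regs: r0:7,r1:3,r2:Add2,r3:2,r4:2,r5:Add1
  c14: CDB Add1=-2  regs: r0:7,r1:3,r2:Add2,r3:2,r4:2,r5:-2

STATUS = VALUE 3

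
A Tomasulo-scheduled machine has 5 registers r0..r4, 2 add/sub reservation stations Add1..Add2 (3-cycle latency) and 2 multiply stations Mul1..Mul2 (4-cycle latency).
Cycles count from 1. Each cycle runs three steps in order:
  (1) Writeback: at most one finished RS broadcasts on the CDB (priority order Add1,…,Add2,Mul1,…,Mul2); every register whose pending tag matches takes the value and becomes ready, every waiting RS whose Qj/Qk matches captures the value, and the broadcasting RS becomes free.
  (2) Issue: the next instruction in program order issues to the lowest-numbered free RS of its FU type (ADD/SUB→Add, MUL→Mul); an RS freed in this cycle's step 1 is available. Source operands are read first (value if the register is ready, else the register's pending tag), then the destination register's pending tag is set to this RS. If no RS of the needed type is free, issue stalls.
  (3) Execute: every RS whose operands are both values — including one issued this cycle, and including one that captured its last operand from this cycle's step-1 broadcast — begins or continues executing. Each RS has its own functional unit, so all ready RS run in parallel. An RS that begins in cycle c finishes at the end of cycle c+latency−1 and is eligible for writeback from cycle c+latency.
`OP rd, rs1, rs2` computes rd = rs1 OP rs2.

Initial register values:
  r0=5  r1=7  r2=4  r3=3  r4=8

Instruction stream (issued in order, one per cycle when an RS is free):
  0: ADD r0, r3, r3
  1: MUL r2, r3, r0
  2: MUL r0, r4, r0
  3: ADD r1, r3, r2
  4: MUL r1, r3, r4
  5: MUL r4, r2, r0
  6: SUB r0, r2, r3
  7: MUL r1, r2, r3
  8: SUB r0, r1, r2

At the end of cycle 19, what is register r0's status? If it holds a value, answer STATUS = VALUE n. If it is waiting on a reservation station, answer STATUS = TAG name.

cycle 1: issue ADD r0<-Add1 // r0:Add1,r1:7,r2:4,r3:3,r4:8
cycle 2: issue MUL r2<-Mul1 // r0:Add1,r1:7,r2:Mul1,r3:3,r4:8
cycle 3: issue MUL r0<-Mul2 // r0:Mul2,r1:7,r2:Mul1,r3:3,r4:8
cycle 4: CDB Add1=6; issue ADD r1<-Add1 // r0:Mul2,r1:Add1,r2:Mul1,r3:3,r4:8
cycle 5: stall // r0:Mul2,r1:Add1,r2:Mul1,r3:3,r4:8
cycle 6: stall // r0:Mul2,r1:Add1,r2:Mul1,r3:3,r4:8
cycle 7: stall // r0:Mul2,r1:Add1,r2:Mul1,r3:3,r4:8
cycle 8: CDB Mul1=18; issue MUL r1<-Mul1 // r0:Mul2,r1:Mul1,r2:18,r3:3,r4:8
cycle 9: CDB Mul2=48; issue MUL r4<-Mul2 // r0:48,r1:Mul1,r2:18,r3:3,r4:Mul2
cycle 10: issue SUB r0<-Add2 // r0:Add2,r1:Mul1,r2:18,r3:3,r4:Mul2
cycle 11: CDB Add1=21; stall // r0:Add2,r1:Mul1,r2:18,r3:3,r4:Mul2
cycle 12: CDB Mul1=24; issue MUL r1<-Mul1 // r0:Add2,r1:Mul1,r2:18,r3:3,r4:Mul2
cycle 13: CDB Add2=15; issue SUB r0<-Add1 // r0:Add1,r1:Mul1,r2:18,r3:3,r4:Mul2
cycle 14: CDB Mul2=864 // r0:Add1,r1:Mul1,r2:18,r3:3,r4:864
cycle 15: - // r0:Add1,r1:Mul1,r2:18,r3:3,r4:864
cycle 16: CDB Mul1=54 // r0:Add1,r1:54,r2:18,r3:3,r4:864
cycle 17: - // r0:Add1,r1:54,r2:18,r3:3,r4:864
cycle 18: - // r0:Add1,r1:54,r2:18,r3:3,r4:864
cycle 19: CDB Add1=36 // r0:36,r1:54,r2:18,r3:3,r4:864

STATUS = VALUE 36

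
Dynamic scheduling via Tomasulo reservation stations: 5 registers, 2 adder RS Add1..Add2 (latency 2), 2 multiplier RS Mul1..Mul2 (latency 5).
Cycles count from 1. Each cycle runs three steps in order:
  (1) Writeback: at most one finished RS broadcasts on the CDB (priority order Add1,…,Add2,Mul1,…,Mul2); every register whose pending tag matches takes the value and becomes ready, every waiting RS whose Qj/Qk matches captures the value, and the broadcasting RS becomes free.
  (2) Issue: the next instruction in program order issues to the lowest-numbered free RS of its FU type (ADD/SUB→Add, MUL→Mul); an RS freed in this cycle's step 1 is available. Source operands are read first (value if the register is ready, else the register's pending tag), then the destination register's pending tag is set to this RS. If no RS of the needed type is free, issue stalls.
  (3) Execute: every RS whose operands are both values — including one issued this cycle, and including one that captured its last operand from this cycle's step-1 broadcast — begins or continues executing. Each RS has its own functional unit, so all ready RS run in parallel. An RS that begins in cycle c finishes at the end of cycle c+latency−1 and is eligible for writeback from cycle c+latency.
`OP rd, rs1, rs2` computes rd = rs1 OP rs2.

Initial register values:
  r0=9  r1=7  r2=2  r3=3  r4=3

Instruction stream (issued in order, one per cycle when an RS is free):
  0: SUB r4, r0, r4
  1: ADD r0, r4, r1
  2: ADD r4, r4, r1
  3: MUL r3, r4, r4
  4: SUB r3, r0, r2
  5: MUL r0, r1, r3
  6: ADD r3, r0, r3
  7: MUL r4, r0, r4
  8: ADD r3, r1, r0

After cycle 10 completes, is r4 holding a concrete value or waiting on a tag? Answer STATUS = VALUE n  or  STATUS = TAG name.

c1: issue SUB r4<-Add1 | r0:9,r1:7,r2:2,r3:3,r4:Add1
c2: issue ADD r0<-Add2 | r0:Add2,r1:7,r2:2,r3:3,r4:Add1
c3: CDB Add1=6; issue ADD r4<-Add1 | r0:Add2,r1:7,r2:2,r3:3,r4:Add1
c4: issue MUL r3<-Mul1 | r0:Add2,r1:7,r2:2,r3:Mul1,r4:Add1
c5: CDB Add1=13; issue SUB r3<-Add1 | r0:Add2,r1:7,r2:2,r3:Add1,r4:13
c6: CDB Add2=13; issue MUL r0<-Mul2 | r0:Mul2,r1:7,r2:2,r3:Add1,r4:13
c7: issue ADD r3<-Add2 | r0:Mul2,r1:7,r2:2,r3:Add2,r4:13
c8: CDB Add1=11; stall | r0:Mul2,r1:7,r2:2,r3:Add2,r4:13
c9: stall | r0:Mul2,r1:7,r2:2,r3:Add2,r4:13
c10: CDB Mul1=169; issue MUL r4<-Mul1 | r0:Mul2,r1:7,r2:2,r3:Add2,r4:Mul1

STATUS = TAG Mul1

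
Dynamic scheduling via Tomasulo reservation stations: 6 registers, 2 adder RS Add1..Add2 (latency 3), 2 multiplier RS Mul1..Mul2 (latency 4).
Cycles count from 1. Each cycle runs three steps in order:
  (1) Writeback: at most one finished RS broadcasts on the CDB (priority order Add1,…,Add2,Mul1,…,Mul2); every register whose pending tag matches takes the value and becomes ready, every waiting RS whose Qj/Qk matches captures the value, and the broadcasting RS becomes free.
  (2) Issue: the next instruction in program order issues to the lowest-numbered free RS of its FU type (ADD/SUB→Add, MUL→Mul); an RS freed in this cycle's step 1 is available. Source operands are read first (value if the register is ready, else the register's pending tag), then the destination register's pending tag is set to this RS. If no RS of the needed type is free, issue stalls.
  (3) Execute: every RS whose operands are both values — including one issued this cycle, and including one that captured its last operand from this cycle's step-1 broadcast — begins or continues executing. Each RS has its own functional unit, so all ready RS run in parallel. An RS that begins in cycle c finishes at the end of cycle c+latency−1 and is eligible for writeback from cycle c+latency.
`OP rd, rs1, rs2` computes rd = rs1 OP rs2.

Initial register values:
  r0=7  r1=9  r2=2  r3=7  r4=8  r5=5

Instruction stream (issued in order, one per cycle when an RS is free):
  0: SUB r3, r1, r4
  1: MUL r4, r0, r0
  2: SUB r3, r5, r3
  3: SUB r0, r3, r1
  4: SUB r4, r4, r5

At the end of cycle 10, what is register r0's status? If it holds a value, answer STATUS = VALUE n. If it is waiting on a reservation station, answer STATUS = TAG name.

c1: issue SUB r3<-Add1 | r0:7,r1:9,r2:2,r3:Add1,r4:8,r5:5
c2: issue MUL r4<-Mul1 | r0:7,r1:9,r2:2,r3:Add1,r4:Mul1,r5:5
c3: issue SUB r3<-Add2 | r0:7,r1:9,r2:2,r3:Add2,r4:Mul1,r5:5
c4: CDB Add1=1; issue SUB r0<-Add1 | r0:Add1,r1:9,r2:2,r3:Add2,r4:Mul1,r5:5
c5: stall | r0:Add1,r1:9,r2:2,r3:Add2,r4:Mul1,r5:5
c6: CDB Mul1=49; stall | r0:Add1,r1:9,r2:2,r3:Add2,r4:49,r5:5
c7: CDB Add2=4; issue SUB r4<-Add2 | r0:Add1,r1:9,r2:2,r3:4,r4:Add2,r5:5
c8: - | r0:Add1,r1:9,r2:2,r3:4,r4:Add2,r5:5
c9: - | r0:Add1,r1:9,r2:2,r3:4,r4:Add2,r5:5
c10: CDB Add1=-5 | r0:-5,r1:9,r2:2,r3:4,r4:Add2,r5:5

STATUS = VALUE -5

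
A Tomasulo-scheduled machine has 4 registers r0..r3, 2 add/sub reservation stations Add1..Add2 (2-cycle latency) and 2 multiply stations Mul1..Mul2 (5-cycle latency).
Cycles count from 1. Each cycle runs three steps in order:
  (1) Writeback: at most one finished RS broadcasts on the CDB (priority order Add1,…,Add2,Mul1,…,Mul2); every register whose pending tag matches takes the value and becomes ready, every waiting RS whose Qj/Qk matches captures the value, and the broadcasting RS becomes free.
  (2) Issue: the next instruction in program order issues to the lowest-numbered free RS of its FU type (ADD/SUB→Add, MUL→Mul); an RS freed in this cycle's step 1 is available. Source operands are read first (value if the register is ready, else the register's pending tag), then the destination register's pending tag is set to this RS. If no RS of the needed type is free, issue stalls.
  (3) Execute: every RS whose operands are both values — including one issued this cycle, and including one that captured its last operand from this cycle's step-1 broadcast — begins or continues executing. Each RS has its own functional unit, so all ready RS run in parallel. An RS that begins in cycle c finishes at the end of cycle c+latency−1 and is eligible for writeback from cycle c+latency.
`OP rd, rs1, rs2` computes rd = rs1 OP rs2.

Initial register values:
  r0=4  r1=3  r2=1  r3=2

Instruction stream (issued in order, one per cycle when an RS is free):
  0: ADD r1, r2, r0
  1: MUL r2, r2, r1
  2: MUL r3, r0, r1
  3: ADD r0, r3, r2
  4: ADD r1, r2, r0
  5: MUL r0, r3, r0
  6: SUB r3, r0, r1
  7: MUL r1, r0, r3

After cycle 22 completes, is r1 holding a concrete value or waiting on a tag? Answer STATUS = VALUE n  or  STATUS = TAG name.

c1: issue ADD r1<-Add1 | r0:4,r1:Add1,r2:1,r3:2
c2: issue MUL r2<-Mul1 | r0:4,r1:Add1,r2:Mul1,r3:2
c3: CDB Add1=5; issue MUL r3<-Mul2 | r0:4,r1:5,r2:Mul1,r3:Mul2
c4: issue ADD r0<-Add1 | r0:Add1,r1:5,r2:Mul1,r3:Mul2
c5: issue ADD r1<-Add2 | r0:Add1,r1:Add2,r2:Mul1,r3:Mul2
c6: stall | r0:Add1,r1:Add2,r2:Mul1,r3:Mul2
c7: stall | r0:Add1,r1:Add2,r2:Mul1,r3:Mul2
c8: CDB Mul1=5; issue MUL r0<-Mul1 | r0:Mul1,r1:Add2,r2:5,r3:Mul2
c9: CDB Mul2=20; stall | r0:Mul1,r1:Add2,r2:5,r3:20
c10: stall | r0:Mul1,r1:Add2,r2:5,r3:20
c11: CDB Add1=25; issue SUB r3<-Add1 | r0:Mul1,r1:Add2,r2:5,r3:Add1
c12: issue MUL r1<-Mul2 | r0:Mul1,r1:Mul2,r2:5,r3:Add1
c13: CDB Add2=30 | r0:Mul1,r1:Mul2,r2:5,r3:Add1
c14: - | r0:Mul1,r1:Mul2,r2:5,r3:Add1
c15: - | r0:Mul1,r1:Mul2,r2:5,r3:Add1
c16: CDB Mul1=500 | r0:500,r1:Mul2,r2:5,r3:Add1
c17: - | r0:500,r1:Mul2,r2:5,r3:Add1
c18: CDB Add1=470 | r0:500,r1:Mul2,r2:5,r3:470
c19: - | r0:500,r1:Mul2,r2:5,r3:470
c20: - | r0:500,r1:Mul2,r2:5,r3:470
c21: - | r0:500,r1:Mul2,r2:5,r3:470
c22: - | r0:500,r1:Mul2,r2:5,r3:470

STATUS = TAG Mul2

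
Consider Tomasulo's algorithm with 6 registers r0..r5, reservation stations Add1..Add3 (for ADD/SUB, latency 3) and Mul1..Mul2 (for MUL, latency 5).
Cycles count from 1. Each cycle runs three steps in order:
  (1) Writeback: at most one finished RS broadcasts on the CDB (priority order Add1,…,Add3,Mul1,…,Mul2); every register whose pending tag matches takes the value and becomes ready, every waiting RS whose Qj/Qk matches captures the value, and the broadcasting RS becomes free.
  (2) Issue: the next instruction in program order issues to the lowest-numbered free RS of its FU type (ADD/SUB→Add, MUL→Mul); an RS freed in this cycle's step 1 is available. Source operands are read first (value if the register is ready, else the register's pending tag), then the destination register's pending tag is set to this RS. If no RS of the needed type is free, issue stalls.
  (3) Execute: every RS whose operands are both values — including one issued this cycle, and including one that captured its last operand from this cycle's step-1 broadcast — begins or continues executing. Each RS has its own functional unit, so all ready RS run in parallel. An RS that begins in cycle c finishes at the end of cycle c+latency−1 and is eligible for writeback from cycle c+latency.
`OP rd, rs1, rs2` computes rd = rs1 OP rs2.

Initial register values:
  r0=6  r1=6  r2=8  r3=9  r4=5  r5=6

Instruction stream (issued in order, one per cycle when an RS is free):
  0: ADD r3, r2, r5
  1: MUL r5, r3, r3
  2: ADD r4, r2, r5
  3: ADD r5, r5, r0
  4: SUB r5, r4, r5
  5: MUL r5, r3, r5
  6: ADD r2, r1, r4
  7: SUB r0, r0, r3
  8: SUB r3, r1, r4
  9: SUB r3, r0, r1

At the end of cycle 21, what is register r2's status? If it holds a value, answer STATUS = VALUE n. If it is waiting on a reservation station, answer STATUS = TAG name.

cycle 1: issue ADD r3<-Add1 // r0:6,r1:6,r2:8,r3:Add1,r4:5,r5:6
cycle 2: issue MUL r5<-Mul1 // r0:6,r1:6,r2:8,r3:Add1,r4:5,r5:Mul1
cycle 3: issue ADD r4<-Add2 // r0:6,r1:6,r2:8,r3:Add1,r4:Add2,r5:Mul1
cycle 4: CDB Add1=14; issue ADD r5<-Add1 // r0:6,r1:6,r2:8,r3:14,r4:Add2,r5:Add1
cycle 5: issue SUB r5<-Add3 // r0:6,r1:6,r2:8,r3:14,r4:Add2,r5:Add3
cycle 6: issue MUL r5<-Mul2 // r0:6,r1:6,r2:8,r3:14,r4:Add2,r5:Mul2
cycle 7: stall // r0:6,r1:6,r2:8,r3:14,r4:Add2,r5:Mul2
cycle 8: stall // r0:6,r1:6,r2:8,r3:14,r4:Add2,r5:Mul2
cycle 9: CDB Mul1=196; stall // r0:6,r1:6,r2:8,r3:14,r4:Add2,r5:Mul2
cycle 10: stall // r0:6,r1:6,r2:8,r3:14,r4:Add2,r5:Mul2
cycle 11: stall // r0:6,r1:6,r2:8,r3:14,r4:Add2,r5:Mul2
cycle 12: CDB Add1=202; issue ADD r2<-Add1 // r0:6,r1:6,r2:Add1,r3:14,r4:Add2,r5:Mul2
cycle 13: CDB Add2=204; issue SUB r0<-Add2 // r0:Add2,r1:6,r2:Add1,r3:14,r4:204,r5:Mul2
cycle 14: stall // r0:Add2,r1:6,r2:Add1,r3:14,r4:204,r5:Mul2
cycle 15: stall // r0:Add2,r1:6,r2:Add1,r3:14,r4:204,r5:Mul2
cycle 16: CDB Add1=210; issue SUB r3<-Add1 // r0:Add2,r1:6,r2:210,r3:Add1,r4:204,r5:Mul2
cycle 17: CDB Add2=-8; issue SUB r3<-Add2 // r0:-8,r1:6,r2:210,r3:Add2,r4:204,r5:Mul2
cycle 18: CDB Add3=2 // r0:-8,r1:6,r2:210,r3:Add2,r4:204,r5:Mul2
cycle 19: CDB Add1=-198 // r0:-8,r1:6,r2:210,r3:Add2,r4:204,r5:Mul2
cycle 20: CDB Add2=-14 // r0:-8,r1:6,r2:210,r3:-14,r4:204,r5:Mul2
cycle 21: - // r0:-8,r1:6,r2:210,r3:-14,r4:204,r5:Mul2

STATUS = VALUE 210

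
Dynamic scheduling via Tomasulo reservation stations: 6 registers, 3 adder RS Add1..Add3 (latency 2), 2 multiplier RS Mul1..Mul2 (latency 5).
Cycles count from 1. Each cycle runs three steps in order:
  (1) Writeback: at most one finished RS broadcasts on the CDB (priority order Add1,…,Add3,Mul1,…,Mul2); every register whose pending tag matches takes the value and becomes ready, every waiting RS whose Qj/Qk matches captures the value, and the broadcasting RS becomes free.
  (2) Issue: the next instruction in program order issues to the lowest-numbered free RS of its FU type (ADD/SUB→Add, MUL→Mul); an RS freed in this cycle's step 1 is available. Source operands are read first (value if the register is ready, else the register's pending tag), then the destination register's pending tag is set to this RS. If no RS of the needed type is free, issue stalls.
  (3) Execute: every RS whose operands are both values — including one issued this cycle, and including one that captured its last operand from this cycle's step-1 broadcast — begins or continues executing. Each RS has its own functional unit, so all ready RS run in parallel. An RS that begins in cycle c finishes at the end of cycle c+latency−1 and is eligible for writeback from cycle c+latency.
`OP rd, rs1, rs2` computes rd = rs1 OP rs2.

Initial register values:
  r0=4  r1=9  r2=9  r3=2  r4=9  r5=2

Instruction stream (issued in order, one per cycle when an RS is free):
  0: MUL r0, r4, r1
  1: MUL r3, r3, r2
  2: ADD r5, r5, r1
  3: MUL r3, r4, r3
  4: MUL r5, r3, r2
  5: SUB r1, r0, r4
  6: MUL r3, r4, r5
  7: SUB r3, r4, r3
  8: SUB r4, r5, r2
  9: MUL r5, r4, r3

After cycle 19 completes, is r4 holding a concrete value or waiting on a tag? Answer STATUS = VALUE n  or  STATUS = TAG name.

STATUS = VALUE 1449

  c1: issue MUL r0<-Mul1  regs: r0:Mul1,r1:9,r2:9,r3:2,r4:9,r5:2
  c2: issue MUL r3<-Mul2  regs: r0:Mul1,r1:9,r2:9,r3:Mul2,r4:9,r5:2
  c3: issue ADD r5<-Add1  regs: r0:Mul1,r1:9,r2:9,r3:Mul2,r4:9,r5:Add1
  c4: stall  regs: r0:Mul1,r1:9,r2:9,r3:Mul2,r4:9,r5:Add1
  c5: CDB Add1=11; stall  regs: r0:Mul1,r1:9,r2:9,r3:Mul2,r4:9,r5:11
  c6: CDB Mul1=81; issue MUL r3<-Mul1  regs: r0:81,r1:9,r2:9,r3:Mul1,r4:9,r5:11
  c7: CDB Mul2=18; issue MUL r5<-Mul2  regs: r0:81,r1:9,r2:9,r3:Mul1,r4:9,r5:Mul2
  c8: issue SUB r1<-Add1  regs: r0:81,r1:Add1,r2:9,r3:Mul1,r4:9,r5:Mul2
  c9: stall  regs: r0:81,r1:Add1,r2:9,r3:Mul1,r4:9,r5:Mul2
  c10: CDB Add1=72; stall  regs: r0:81,r1:72,r2:9,r3:Mul1,r4:9,r5:Mul2
  c11: stall  regs: r0:81,r1:72,r2:9,r3:Mul1,r4:9,r5:Mul2
  c12: CDB Mul1=162; issue MUL r3<-Mul1  regs: r0:81,r1:72,r2:9,r3:Mul1,r4:9,r5:Mul2
  c13: issue SUB r3<-Add1  regs: r0:81,r1:72,r2:9,r3:Add1,r4:9,r5:Mul2
  c14: issue SUB r4<-Add2  regs: r0:81,r1:72,r2:9,r3:Add1,r4:Add2,r5:Mul2
  c15: stall  regs: r0:81,r1:72,r2:9,r3:Add1,r4:Add2,r5:Mul2
  c16: stall  regs: r0:81,r1:72,r2:9,r3:Add1,r4:Add2,r5:Mul2
  c17: CDB Mul2=1458; issue MUL r5<-Mul2  regs: r0:81,r1:72,r2:9,r3:Add1,r4:Add2,r5:Mul2
  c18: -  regs: r0:81,r1:72,r2:9,r3:Add1,r4:Add2,r5:Mul2
  c19: CDB Add2=1449  regs: r0:81,r1:72,r2:9,r3:Add1,r4:1449,r5:Mul2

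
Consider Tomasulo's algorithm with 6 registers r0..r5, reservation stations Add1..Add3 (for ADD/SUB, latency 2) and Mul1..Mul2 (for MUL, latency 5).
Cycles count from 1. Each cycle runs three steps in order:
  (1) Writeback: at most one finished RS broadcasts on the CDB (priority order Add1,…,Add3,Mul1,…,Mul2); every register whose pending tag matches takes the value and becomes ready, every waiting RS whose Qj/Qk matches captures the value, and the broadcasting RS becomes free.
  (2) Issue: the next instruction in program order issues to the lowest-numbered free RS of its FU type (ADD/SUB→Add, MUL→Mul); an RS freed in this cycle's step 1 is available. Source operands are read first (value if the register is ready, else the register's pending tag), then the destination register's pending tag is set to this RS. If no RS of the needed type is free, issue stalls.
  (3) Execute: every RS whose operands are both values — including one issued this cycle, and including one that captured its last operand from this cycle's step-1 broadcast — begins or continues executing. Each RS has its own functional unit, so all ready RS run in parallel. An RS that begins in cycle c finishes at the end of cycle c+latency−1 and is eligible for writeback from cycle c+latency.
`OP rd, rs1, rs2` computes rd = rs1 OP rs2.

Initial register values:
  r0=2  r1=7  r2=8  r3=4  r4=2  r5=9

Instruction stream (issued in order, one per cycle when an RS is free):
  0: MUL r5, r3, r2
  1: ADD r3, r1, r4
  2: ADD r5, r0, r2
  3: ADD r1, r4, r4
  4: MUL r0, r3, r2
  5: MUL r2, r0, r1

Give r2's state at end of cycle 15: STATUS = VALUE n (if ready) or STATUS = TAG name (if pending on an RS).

STATUS = VALUE 288

  c1: issue MUL r5<-Mul1  regs: r0:2,r1:7,r2:8,r3:4,r4:2,r5:Mul1
  c2: issue ADD r3<-Add1  regs: r0:2,r1:7,r2:8,r3:Add1,r4:2,r5:Mul1
  c3: issue ADD r5<-Add2  regs: r0:2,r1:7,r2:8,r3:Add1,r4:2,r5:Add2
  c4: CDB Add1=9; issue ADD r1<-Add1  regs: r0:2,r1:Add1,r2:8,r3:9,r4:2,r5:Add2
  c5: CDB Add2=10; issue MUL r0<-Mul2  regs: r0:Mul2,r1:Add1,r2:8,r3:9,r4:2,r5:10
  c6: CDB Add1=4; stall  regs: r0:Mul2,r1:4,r2:8,r3:9,r4:2,r5:10
  c7: CDB Mul1=32; issue MUL r2<-Mul1  regs: r0:Mul2,r1:4,r2:Mul1,r3:9,r4:2,r5:10
  c8: -  regs: r0:Mul2,r1:4,r2:Mul1,r3:9,r4:2,r5:10
  c9: -  regs: r0:Mul2,r1:4,r2:Mul1,r3:9,r4:2,r5:10
  c10: CDB Mul2=72  regs: r0:72,r1:4,r2:Mul1,r3:9,r4:2,r5:10
  c11: -  regs: r0:72,r1:4,r2:Mul1,r3:9,r4:2,r5:10
  c12: -  regs: r0:72,r1:4,r2:Mul1,r3:9,r4:2,r5:10
  c13: -  regs: r0:72,r1:4,r2:Mul1,r3:9,r4:2,r5:10
  c14: -  regs: r0:72,r1:4,r2:Mul1,r3:9,r4:2,r5:10
  c15: CDB Mul1=288  regs: r0:72,r1:4,r2:288,r3:9,r4:2,r5:10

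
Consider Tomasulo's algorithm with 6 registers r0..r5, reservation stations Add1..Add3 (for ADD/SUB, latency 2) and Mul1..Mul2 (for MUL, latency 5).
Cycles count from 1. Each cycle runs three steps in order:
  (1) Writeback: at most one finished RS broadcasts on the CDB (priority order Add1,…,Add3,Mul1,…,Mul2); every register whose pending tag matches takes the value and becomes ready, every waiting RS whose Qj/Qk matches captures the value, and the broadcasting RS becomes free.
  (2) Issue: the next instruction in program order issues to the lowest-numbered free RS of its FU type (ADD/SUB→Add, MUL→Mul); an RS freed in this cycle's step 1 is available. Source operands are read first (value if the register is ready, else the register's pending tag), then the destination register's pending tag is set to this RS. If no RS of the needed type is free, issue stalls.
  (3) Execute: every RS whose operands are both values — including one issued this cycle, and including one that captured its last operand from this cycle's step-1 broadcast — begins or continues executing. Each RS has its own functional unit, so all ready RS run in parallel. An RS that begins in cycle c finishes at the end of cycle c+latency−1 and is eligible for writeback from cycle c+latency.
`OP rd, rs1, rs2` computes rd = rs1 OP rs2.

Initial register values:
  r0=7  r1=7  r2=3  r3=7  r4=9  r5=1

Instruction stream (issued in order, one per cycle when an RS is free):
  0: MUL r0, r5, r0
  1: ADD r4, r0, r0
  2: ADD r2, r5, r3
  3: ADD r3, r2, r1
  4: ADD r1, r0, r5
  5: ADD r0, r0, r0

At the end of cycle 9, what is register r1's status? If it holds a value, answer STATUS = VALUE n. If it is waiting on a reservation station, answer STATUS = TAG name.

cycle 1: issue MUL r0<-Mul1 // r0:Mul1,r1:7,r2:3,r3:7,r4:9,r5:1
cycle 2: issue ADD r4<-Add1 // r0:Mul1,r1:7,r2:3,r3:7,r4:Add1,r5:1
cycle 3: issue ADD r2<-Add2 // r0:Mul1,r1:7,r2:Add2,r3:7,r4:Add1,r5:1
cycle 4: issue ADD r3<-Add3 // r0:Mul1,r1:7,r2:Add2,r3:Add3,r4:Add1,r5:1
cycle 5: CDB Add2=8; issue ADD r1<-Add2 // r0:Mul1,r1:Add2,r2:8,r3:Add3,r4:Add1,r5:1
cycle 6: CDB Mul1=7; stall // r0:7,r1:Add2,r2:8,r3:Add3,r4:Add1,r5:1
cycle 7: CDB Add3=15; issue ADD r0<-Add3 // r0:Add3,r1:Add2,r2:8,r3:15,r4:Add1,r5:1
cycle 8: CDB Add1=14 // r0:Add3,r1:Add2,r2:8,r3:15,r4:14,r5:1
cycle 9: CDB Add2=8 // r0:Add3,r1:8,r2:8,r3:15,r4:14,r5:1

STATUS = VALUE 8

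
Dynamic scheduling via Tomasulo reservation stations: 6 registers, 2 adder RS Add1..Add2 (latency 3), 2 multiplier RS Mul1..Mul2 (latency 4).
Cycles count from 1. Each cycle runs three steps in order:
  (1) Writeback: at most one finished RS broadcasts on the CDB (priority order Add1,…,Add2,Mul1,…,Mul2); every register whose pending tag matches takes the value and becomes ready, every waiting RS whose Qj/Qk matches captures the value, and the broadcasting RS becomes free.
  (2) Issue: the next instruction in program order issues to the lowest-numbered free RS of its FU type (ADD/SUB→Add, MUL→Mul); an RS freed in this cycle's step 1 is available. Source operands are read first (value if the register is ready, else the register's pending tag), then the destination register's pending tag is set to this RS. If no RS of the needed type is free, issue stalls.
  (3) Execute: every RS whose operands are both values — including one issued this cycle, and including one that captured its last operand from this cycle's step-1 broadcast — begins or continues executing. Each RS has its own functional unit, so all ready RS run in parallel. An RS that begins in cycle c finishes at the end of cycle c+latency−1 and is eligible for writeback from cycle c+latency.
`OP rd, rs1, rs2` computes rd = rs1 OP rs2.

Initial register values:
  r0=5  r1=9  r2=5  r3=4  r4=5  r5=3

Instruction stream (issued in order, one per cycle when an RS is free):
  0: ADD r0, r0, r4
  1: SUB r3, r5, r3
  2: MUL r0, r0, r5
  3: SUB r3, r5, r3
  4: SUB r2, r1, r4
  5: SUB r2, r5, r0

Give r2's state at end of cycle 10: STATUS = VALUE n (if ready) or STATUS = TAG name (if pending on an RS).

cycle 1: issue ADD r0<-Add1 // r0:Add1,r1:9,r2:5,r3:4,r4:5,r5:3
cycle 2: issue SUB r3<-Add2 // r0:Add1,r1:9,r2:5,r3:Add2,r4:5,r5:3
cycle 3: issue MUL r0<-Mul1 // r0:Mul1,r1:9,r2:5,r3:Add2,r4:5,r5:3
cycle 4: CDB Add1=10; issue SUB r3<-Add1 // r0:Mul1,r1:9,r2:5,r3:Add1,r4:5,r5:3
cycle 5: CDB Add2=-1; issue SUB r2<-Add2 // r0:Mul1,r1:9,r2:Add2,r3:Add1,r4:5,r5:3
cycle 6: stall // r0:Mul1,r1:9,r2:Add2,r3:Add1,r4:5,r5:3
cycle 7: stall // r0:Mul1,r1:9,r2:Add2,r3:Add1,r4:5,r5:3
cycle 8: CDB Add1=4; issue SUB r2<-Add1 // r0:Mul1,r1:9,r2:Add1,r3:4,r4:5,r5:3
cycle 9: CDB Add2=4 // r0:Mul1,r1:9,r2:Add1,r3:4,r4:5,r5:3
cycle 10: CDB Mul1=30 // r0:30,r1:9,r2:Add1,r3:4,r4:5,r5:3

STATUS = TAG Add1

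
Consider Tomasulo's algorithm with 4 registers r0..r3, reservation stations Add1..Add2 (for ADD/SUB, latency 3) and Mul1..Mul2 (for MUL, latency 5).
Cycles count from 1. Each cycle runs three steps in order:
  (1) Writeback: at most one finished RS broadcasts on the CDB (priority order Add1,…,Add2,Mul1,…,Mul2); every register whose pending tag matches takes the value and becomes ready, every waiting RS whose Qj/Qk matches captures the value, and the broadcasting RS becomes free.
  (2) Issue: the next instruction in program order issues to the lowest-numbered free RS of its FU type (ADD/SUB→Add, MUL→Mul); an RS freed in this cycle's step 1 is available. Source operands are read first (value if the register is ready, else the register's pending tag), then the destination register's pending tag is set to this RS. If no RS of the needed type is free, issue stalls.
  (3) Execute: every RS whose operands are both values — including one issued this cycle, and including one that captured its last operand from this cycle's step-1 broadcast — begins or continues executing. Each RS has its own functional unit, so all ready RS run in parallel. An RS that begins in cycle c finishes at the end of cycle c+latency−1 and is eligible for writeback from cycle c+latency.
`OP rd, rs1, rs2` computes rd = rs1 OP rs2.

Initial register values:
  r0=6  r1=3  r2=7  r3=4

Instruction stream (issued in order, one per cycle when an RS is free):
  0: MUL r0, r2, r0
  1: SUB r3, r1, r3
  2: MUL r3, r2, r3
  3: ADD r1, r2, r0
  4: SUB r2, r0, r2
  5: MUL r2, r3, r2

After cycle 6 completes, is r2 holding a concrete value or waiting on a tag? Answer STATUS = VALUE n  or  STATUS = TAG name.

STATUS = TAG Mul1

  c1: issue MUL r0<-Mul1  regs: r0:Mul1,r1:3,r2:7,r3:4
  c2: issue SUB r3<-Add1  regs: r0:Mul1,r1:3,r2:7,r3:Add1
  c3: issue MUL r3<-Mul2  regs: r0:Mul1,r1:3,r2:7,r3:Mul2
  c4: issue ADD r1<-Add2  regs: r0:Mul1,r1:Add2,r2:7,r3:Mul2
  c5: CDB Add1=-1; issue SUB r2<-Add1  regs: r0:Mul1,r1:Add2,r2:Add1,r3:Mul2
  c6: CDB Mul1=42; issue MUL r2<-Mul1  regs: r0:42,r1:Add2,r2:Mul1,r3:Mul2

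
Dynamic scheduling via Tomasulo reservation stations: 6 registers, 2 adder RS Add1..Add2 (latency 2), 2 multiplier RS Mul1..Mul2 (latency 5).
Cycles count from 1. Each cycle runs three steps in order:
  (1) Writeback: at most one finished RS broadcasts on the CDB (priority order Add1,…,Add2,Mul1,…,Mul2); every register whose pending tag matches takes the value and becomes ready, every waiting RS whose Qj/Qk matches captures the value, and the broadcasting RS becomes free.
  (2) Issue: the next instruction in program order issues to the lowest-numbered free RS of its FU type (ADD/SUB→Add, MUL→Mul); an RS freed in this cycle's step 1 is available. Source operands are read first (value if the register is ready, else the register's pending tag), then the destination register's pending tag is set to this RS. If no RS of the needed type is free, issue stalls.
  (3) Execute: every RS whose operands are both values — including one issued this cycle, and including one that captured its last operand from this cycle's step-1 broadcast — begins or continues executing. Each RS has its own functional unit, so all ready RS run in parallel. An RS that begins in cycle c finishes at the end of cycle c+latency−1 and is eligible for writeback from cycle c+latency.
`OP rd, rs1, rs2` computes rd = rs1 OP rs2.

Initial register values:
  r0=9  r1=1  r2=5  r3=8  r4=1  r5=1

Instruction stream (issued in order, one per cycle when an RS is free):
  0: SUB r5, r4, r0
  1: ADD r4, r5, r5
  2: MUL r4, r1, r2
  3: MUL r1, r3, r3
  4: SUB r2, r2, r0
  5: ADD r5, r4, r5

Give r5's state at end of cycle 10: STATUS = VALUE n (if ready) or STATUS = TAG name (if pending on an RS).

c1: issue SUB r5<-Add1 | r0:9,r1:1,r2:5,r3:8,r4:1,r5:Add1
c2: issue ADD r4<-Add2 | r0:9,r1:1,r2:5,r3:8,r4:Add2,r5:Add1
c3: CDB Add1=-8; issue MUL r4<-Mul1 | r0:9,r1:1,r2:5,r3:8,r4:Mul1,r5:-8
c4: issue MUL r1<-Mul2 | r0:9,r1:Mul2,r2:5,r3:8,r4:Mul1,r5:-8
c5: CDB Add2=-16; issue SUB r2<-Add1 | r0:9,r1:Mul2,r2:Add1,r3:8,r4:Mul1,r5:-8
c6: issue ADD r5<-Add2 | r0:9,r1:Mul2,r2:Add1,r3:8,r4:Mul1,r5:Add2
c7: CDB Add1=-4 | r0:9,r1:Mul2,r2:-4,r3:8,r4:Mul1,r5:Add2
c8: CDB Mul1=5 | r0:9,r1:Mul2,r2:-4,r3:8,r4:5,r5:Add2
c9: CDB Mul2=64 | r0:9,r1:64,r2:-4,r3:8,r4:5,r5:Add2
c10: CDB Add2=-3 | r0:9,r1:64,r2:-4,r3:8,r4:5,r5:-3

STATUS = VALUE -3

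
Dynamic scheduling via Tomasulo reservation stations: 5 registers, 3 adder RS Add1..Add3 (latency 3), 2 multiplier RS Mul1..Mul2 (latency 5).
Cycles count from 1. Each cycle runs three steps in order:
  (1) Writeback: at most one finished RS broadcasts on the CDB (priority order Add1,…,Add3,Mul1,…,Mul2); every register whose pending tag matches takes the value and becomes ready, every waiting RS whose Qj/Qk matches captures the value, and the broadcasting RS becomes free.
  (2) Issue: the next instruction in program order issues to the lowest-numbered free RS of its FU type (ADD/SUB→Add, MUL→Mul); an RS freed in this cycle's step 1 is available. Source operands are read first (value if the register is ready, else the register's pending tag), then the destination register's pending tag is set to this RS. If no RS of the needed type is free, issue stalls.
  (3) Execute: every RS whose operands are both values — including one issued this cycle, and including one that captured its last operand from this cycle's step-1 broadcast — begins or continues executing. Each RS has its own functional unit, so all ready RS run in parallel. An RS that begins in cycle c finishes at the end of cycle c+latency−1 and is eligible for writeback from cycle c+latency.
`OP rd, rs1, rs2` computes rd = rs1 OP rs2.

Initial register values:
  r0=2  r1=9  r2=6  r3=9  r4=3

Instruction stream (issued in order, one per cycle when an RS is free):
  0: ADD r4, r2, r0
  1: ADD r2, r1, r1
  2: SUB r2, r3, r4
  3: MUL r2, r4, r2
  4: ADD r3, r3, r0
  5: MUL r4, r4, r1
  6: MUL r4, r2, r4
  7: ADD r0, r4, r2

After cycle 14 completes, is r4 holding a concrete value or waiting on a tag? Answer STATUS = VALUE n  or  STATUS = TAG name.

  c1: issue ADD r4<-Add1  regs: r0:2,r1:9,r2:6,r3:9,r4:Add1
  c2: issue ADD r2<-Add2  regs: r0:2,r1:9,r2:Add2,r3:9,r4:Add1
  c3: issue SUB r2<-Add3  regs: r0:2,r1:9,r2:Add3,r3:9,r4:Add1
  c4: CDB Add1=8; issue MUL r2<-Mul1  regs: r0:2,r1:9,r2:Mul1,r3:9,r4:8
  c5: CDB Add2=18; issue ADD r3<-Add1  regs: r0:2,r1:9,r2:Mul1,r3:Add1,r4:8
  c6: issue MUL r4<-Mul2  regs: r0:2,r1:9,r2:Mul1,r3:Add1,r4:Mul2
  c7: CDB Add3=1; stall  regs: r0:2,r1:9,r2:Mul1,r3:Add1,r4:Mul2
  c8: CDB Add1=11; stall  regs: r0:2,r1:9,r2:Mul1,r3:11,r4:Mul2
  c9: stall  regs: r0:2,r1:9,r2:Mul1,r3:11,r4:Mul2
  c10: stall  regs: r0:2,r1:9,r2:Mul1,r3:11,r4:Mul2
  c11: CDB Mul2=72; issue MUL r4<-Mul2  regs: r0:2,r1:9,r2:Mul1,r3:11,r4:Mul2
  c12: CDB Mul1=8; issue ADD r0<-Add1  regs: r0:Add1,r1:9,r2:8,r3:11,r4:Mul2
  c13: -  regs: r0:Add1,r1:9,r2:8,r3:11,r4:Mul2
  c14: -  regs: r0:Add1,r1:9,r2:8,r3:11,r4:Mul2

STATUS = TAG Mul2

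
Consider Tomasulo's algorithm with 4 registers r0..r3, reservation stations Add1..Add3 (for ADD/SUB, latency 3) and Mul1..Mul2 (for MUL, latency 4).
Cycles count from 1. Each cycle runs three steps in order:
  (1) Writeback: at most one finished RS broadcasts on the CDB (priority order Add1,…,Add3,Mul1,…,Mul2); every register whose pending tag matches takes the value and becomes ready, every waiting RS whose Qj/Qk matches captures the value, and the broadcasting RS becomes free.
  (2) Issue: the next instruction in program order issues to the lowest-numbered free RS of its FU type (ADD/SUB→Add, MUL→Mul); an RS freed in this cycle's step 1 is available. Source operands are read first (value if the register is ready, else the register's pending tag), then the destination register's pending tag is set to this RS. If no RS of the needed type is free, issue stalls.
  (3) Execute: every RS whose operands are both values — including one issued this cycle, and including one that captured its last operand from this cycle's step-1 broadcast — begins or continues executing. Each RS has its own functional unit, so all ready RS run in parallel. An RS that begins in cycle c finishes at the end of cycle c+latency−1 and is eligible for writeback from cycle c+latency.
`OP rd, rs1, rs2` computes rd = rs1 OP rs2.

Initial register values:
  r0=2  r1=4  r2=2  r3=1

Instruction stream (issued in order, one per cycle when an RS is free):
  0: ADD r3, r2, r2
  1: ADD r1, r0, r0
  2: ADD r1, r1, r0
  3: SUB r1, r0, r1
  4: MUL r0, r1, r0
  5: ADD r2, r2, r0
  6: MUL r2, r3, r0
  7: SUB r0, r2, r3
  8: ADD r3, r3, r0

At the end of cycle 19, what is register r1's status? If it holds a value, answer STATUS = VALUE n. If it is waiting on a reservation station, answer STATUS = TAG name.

c1: issue ADD r3<-Add1 | r0:2,r1:4,r2:2,r3:Add1
c2: issue ADD r1<-Add2 | r0:2,r1:Add2,r2:2,r3:Add1
c3: issue ADD r1<-Add3 | r0:2,r1:Add3,r2:2,r3:Add1
c4: CDB Add1=4; issue SUB r1<-Add1 | r0:2,r1:Add1,r2:2,r3:4
c5: CDB Add2=4; issue MUL r0<-Mul1 | r0:Mul1,r1:Add1,r2:2,r3:4
c6: issue ADD r2<-Add2 | r0:Mul1,r1:Add1,r2:Add2,r3:4
c7: issue MUL r2<-Mul2 | r0:Mul1,r1:Add1,r2:Mul2,r3:4
c8: CDB Add3=6; issue SUB r0<-Add3 | r0:Add3,r1:Add1,r2:Mul2,r3:4
c9: stall | r0:Add3,r1:Add1,r2:Mul2,r3:4
c10: stall | r0:Add3,r1:Add1,r2:Mul2,r3:4
c11: CDB Add1=-4; issue ADD r3<-Add1 | r0:Add3,r1:-4,r2:Mul2,r3:Add1
c12: - | r0:Add3,r1:-4,r2:Mul2,r3:Add1
c13: - | r0:Add3,r1:-4,r2:Mul2,r3:Add1
c14: - | r0:Add3,r1:-4,r2:Mul2,r3:Add1
c15: CDB Mul1=-8 | r0:Add3,r1:-4,r2:Mul2,r3:Add1
c16: - | r0:Add3,r1:-4,r2:Mul2,r3:Add1
c17: - | r0:Add3,r1:-4,r2:Mul2,r3:Add1
c18: CDB Add2=-6 | r0:Add3,r1:-4,r2:Mul2,r3:Add1
c19: CDB Mul2=-32 | r0:Add3,r1:-4,r2:-32,r3:Add1

STATUS = VALUE -4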